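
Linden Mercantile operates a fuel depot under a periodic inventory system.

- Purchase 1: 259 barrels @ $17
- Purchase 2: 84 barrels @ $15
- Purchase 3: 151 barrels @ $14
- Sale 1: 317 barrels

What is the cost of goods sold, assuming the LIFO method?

Sale 1 (317) [LIFO — newest first]: 151 @ $14 + 84 @ $15 + 82 @ $17 = $4,768
Ending inventory: 177 @ $17 = $3,009

COGS = $4,768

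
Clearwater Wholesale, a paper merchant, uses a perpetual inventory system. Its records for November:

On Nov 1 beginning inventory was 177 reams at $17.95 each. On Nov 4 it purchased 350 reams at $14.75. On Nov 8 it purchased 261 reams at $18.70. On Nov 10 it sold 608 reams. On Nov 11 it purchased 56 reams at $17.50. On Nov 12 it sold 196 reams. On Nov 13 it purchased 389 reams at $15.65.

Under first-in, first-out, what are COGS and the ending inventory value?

Nov 10, 608 sold [FIFO — oldest first]: 177 @ $17.95 + 350 @ $14.75 + 81 @ $18.70 = $9,854.35
Nov 12, 196 sold [FIFO — oldest first]: 180 @ $18.70 + 16 @ $17.50 = $3,646.00
Total COGS = $9,854.35 + $3,646.00 = $13,500.35
Ending inventory: 40 @ $17.50 + 389 @ $15.65 = $6,787.85

COGS = $13,500.35; ending inventory = $6,787.85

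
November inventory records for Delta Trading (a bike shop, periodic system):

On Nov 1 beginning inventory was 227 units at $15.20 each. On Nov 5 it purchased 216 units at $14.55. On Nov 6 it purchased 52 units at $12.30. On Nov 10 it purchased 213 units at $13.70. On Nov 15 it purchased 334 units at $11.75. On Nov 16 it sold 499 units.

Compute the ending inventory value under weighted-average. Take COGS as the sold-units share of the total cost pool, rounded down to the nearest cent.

Nov 16, sell 499: 499/1042 × $14,075.40 → $6,740.52
Ending inventory (cost pool remaining) = $7,334.88
Check: goods available $14,075.40 = COGS $6,740.52 + ending $7,334.88

Ending inventory = $7,334.88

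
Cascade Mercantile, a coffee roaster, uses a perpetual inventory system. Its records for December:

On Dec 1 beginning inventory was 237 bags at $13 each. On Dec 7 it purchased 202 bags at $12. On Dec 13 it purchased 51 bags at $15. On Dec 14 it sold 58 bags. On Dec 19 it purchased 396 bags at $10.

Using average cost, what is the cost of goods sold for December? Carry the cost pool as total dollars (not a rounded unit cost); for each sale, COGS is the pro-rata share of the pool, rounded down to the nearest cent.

After Dec 1: 237 on hand, pool $3,081.00 (≈ $13.0000 each)
After Dec 7: 439 on hand, pool $5,505.00 (≈ $12.5399 each)
After Dec 13: 490 on hand, pool $6,270.00 (≈ $12.7959 each)
Dec 14, sell 58: 58/490 × $6,270.00 → $742.16
After Dec 19: 828 on hand, pool $9,487.84 (≈ $11.4587 each)
Ending inventory (cost pool remaining) = $9,487.84
Check: goods available $10,230.00 = COGS $742.16 + ending $9,487.84

COGS = $742.16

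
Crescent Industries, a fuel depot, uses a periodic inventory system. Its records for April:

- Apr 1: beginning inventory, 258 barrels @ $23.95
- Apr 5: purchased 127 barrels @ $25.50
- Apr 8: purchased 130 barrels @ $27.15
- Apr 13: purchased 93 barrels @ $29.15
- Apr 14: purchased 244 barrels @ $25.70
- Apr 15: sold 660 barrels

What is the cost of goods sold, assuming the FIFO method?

COGS = $16,994.45

Apr 15, 660 sold [FIFO — oldest first]: 258 @ $23.95 + 127 @ $25.50 + 130 @ $27.15 + 93 @ $29.15 + 52 @ $25.70 = $16,994.45
Ending inventory: 192 @ $25.70 = $4,934.40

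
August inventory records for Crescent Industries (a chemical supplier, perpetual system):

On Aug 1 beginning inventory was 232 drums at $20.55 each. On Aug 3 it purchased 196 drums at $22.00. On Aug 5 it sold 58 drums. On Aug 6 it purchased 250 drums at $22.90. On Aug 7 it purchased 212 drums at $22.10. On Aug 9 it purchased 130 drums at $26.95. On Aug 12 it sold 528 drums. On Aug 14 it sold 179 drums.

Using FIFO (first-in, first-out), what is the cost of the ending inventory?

Ending inventory = $6,266.00

Aug 5, 58 sold [FIFO — oldest first]: 58 @ $20.55 = $1,191.90
Aug 12, 528 sold [FIFO — oldest first]: 174 @ $20.55 + 196 @ $22.00 + 158 @ $22.90 = $11,505.90
Aug 14, 179 sold [FIFO — oldest first]: 92 @ $22.90 + 87 @ $22.10 = $4,029.50
Total COGS = $1,191.90 + $11,505.90 + $4,029.50 = $16,727.30
Ending inventory: 125 @ $22.10 + 130 @ $26.95 = $6,266.00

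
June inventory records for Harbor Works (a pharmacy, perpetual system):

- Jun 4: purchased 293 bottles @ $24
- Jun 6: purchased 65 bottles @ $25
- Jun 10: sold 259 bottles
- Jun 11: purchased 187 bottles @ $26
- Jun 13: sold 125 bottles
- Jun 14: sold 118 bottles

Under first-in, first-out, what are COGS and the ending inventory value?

COGS = $12,401; ending inventory = $1,118

Jun 10, 259 sold [FIFO — oldest first]: 259 @ $24 = $6,216
Jun 13, 125 sold [FIFO — oldest first]: 34 @ $24 + 65 @ $25 + 26 @ $26 = $3,117
Jun 14, 118 sold [FIFO — oldest first]: 118 @ $26 = $3,068
Total COGS = $6,216 + $3,117 + $3,068 = $12,401
Ending inventory: 43 @ $26 = $1,118
Check: goods available $13,519 = COGS $12,401 + ending $1,118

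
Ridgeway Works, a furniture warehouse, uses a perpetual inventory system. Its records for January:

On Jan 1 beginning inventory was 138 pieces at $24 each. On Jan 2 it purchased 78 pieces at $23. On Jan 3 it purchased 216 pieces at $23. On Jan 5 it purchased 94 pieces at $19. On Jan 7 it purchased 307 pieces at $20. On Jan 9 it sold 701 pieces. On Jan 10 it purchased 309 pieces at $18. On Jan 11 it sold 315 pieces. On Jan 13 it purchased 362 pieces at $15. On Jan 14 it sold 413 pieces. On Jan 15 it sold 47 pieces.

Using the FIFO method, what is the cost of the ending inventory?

Ending inventory = $420

Jan 9, 701 sold [FIFO — oldest first]: 138 @ $24 + 78 @ $23 + 216 @ $23 + 94 @ $19 + 175 @ $20 = $15,360
Jan 11, 315 sold [FIFO — oldest first]: 132 @ $20 + 183 @ $18 = $5,934
Jan 14, 413 sold [FIFO — oldest first]: 126 @ $18 + 287 @ $15 = $6,573
Jan 15, 47 sold [FIFO — oldest first]: 47 @ $15 = $705
Total COGS = $15,360 + $5,934 + $6,573 + $705 = $28,572
Ending inventory: 28 @ $15 = $420
Check: goods available $28,992 = COGS $28,572 + ending $420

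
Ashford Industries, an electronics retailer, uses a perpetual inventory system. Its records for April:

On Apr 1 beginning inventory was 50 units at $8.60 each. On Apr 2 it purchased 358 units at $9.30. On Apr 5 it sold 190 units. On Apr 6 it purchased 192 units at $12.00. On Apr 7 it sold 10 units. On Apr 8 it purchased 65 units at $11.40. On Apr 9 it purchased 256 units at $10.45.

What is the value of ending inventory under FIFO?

Ending inventory = $7,654.60

Apr 5, 190 sold [FIFO — oldest first]: 50 @ $8.60 + 140 @ $9.30 = $1,732.00
Apr 7, 10 sold [FIFO — oldest first]: 10 @ $9.30 = $93.00
Total COGS = $1,732.00 + $93.00 = $1,825.00
Ending inventory: 208 @ $9.30 + 192 @ $12.00 + 65 @ $11.40 + 256 @ $10.45 = $7,654.60
Check: goods available $9,479.60 = COGS $1,825.00 + ending $7,654.60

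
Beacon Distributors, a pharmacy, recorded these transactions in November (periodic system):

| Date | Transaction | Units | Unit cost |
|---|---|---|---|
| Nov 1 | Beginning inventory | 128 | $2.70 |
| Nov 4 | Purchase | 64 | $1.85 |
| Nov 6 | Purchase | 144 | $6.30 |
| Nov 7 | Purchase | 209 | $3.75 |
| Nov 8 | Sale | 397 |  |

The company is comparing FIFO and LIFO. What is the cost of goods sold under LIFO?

FIFO COGS: 128 @ $2.70 + 64 @ $1.85 + 144 @ $6.30 + 61 @ $3.75 = $1,599.95
LIFO COGS: 209 @ $3.75 + 144 @ $6.30 + 44 @ $1.85 = $1,772.35

COGS = $1,772.35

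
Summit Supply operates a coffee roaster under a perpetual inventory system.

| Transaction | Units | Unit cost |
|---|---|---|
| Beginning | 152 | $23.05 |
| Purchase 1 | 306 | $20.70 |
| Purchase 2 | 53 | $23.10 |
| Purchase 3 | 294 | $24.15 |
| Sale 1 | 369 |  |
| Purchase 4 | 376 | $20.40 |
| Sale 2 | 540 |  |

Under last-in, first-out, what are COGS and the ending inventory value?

Sale 1 (369) [LIFO — newest first]: 294 @ $24.15 + 53 @ $23.10 + 22 @ $20.70 = $8,779.80
Sale 2 (540) [LIFO — newest first]: 376 @ $20.40 + 164 @ $20.70 = $11,065.20
Total COGS = $8,779.80 + $11,065.20 = $19,845.00
Ending inventory: 152 @ $23.05 + 120 @ $20.70 = $5,987.60

COGS = $19,845.00; ending inventory = $5,987.60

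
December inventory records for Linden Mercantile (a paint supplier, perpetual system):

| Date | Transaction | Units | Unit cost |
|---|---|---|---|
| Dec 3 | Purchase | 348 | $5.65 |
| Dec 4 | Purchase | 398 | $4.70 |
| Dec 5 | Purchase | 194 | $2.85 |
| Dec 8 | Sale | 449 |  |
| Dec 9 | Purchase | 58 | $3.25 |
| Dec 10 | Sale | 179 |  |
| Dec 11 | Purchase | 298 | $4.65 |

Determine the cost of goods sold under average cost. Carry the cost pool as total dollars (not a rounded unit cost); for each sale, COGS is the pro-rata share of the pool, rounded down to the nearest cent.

After Dec 3: 348 on hand, pool $1,966.20 (≈ $5.6500 each)
After Dec 4: 746 on hand, pool $3,836.80 (≈ $5.1432 each)
After Dec 5: 940 on hand, pool $4,389.70 (≈ $4.6699 each)
Dec 8, sell 449: 449/940 × $4,389.70 → $2,096.78
After Dec 9: 549 on hand, pool $2,481.42 (≈ $4.5199 each)
Dec 10, sell 179: 179/549 × $2,481.42 → $809.06
After Dec 11: 668 on hand, pool $3,058.06 (≈ $4.5779 each)
Total COGS = $2,096.78 + $809.06 = $2,905.84
Ending inventory (cost pool remaining) = $3,058.06

COGS = $2,905.84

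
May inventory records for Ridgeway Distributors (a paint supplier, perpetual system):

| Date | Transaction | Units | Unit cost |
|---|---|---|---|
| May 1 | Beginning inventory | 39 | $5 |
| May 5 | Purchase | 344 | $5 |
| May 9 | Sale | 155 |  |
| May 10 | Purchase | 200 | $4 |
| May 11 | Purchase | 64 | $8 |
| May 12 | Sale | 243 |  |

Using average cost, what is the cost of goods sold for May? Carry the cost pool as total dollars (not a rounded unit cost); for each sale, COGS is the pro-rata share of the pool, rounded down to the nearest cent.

COGS = $1,986.04

After May 1: 39 on hand, pool $195.00 (≈ $5.0000 each)
After May 5: 383 on hand, pool $1,915.00 (≈ $5.0000 each)
May 9, sell 155: 155/383 × $1,915.00 → $775.00
After May 10: 428 on hand, pool $1,940.00 (≈ $4.5327 each)
After May 11: 492 on hand, pool $2,452.00 (≈ $4.9837 each)
May 12, sell 243: 243/492 × $2,452.00 → $1,211.04
Total COGS = $775.00 + $1,211.04 = $1,986.04
Ending inventory (cost pool remaining) = $1,240.96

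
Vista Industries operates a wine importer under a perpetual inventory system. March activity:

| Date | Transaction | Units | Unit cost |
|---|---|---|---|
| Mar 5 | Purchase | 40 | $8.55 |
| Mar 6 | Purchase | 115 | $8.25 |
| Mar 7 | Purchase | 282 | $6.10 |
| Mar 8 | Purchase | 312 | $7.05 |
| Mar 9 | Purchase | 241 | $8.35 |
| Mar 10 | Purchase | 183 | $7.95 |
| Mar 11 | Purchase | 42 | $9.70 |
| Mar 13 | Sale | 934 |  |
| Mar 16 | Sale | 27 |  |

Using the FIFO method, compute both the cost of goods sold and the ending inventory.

COGS = $6,980.75; ending inventory = $2,104.40

Mar 13, 934 sold [FIFO — oldest first]: 40 @ $8.55 + 115 @ $8.25 + 282 @ $6.10 + 312 @ $7.05 + 185 @ $8.35 = $6,755.30
Mar 16, 27 sold [FIFO — oldest first]: 27 @ $8.35 = $225.45
Total COGS = $6,755.30 + $225.45 = $6,980.75
Ending inventory: 29 @ $8.35 + 183 @ $7.95 + 42 @ $9.70 = $2,104.40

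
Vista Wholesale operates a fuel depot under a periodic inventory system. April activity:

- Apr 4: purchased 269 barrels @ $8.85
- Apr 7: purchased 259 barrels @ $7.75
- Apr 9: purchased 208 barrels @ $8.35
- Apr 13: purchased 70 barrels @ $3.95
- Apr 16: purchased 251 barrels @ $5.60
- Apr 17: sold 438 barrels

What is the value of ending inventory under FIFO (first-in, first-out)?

Apr 17, 438 sold [FIFO — oldest first]: 269 @ $8.85 + 169 @ $7.75 = $3,690.40
Ending inventory: 90 @ $7.75 + 208 @ $8.35 + 70 @ $3.95 + 251 @ $5.60 = $4,116.40
Check: goods available $7,806.80 = COGS $3,690.40 + ending $4,116.40

Ending inventory = $4,116.40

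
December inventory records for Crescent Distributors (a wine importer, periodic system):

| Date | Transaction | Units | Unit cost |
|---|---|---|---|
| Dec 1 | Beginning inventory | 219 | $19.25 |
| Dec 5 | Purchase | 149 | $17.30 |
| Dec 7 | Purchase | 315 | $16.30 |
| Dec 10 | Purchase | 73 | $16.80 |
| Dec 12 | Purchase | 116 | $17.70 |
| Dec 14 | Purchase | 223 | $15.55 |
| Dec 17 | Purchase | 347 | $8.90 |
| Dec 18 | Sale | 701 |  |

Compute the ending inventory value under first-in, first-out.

Ending inventory = $9,533.15

Dec 18, 701 sold [FIFO — oldest first]: 219 @ $19.25 + 149 @ $17.30 + 315 @ $16.30 + 18 @ $16.80 = $12,230.35
Ending inventory: 55 @ $16.80 + 116 @ $17.70 + 223 @ $15.55 + 347 @ $8.90 = $9,533.15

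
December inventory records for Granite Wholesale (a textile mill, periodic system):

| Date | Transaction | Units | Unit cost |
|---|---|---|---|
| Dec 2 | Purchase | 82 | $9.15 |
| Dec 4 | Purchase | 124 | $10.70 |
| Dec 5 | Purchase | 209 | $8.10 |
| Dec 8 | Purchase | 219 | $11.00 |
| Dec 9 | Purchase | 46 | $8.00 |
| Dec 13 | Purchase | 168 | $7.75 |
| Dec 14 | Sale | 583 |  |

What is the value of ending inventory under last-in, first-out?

Dec 14, 583 sold [LIFO — newest first]: 168 @ $7.75 + 46 @ $8.00 + 219 @ $11.00 + 150 @ $8.10 = $5,294.00
Ending inventory: 82 @ $9.15 + 124 @ $10.70 + 59 @ $8.10 = $2,555.00
Check: goods available $7,849.00 = COGS $5,294.00 + ending $2,555.00

Ending inventory = $2,555.00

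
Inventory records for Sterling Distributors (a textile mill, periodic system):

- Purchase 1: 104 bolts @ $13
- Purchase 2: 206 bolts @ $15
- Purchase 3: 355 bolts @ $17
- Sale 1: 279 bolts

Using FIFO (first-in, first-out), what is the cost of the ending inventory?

Sale 1 (279) [FIFO — oldest first]: 104 @ $13 + 175 @ $15 = $3,977
Ending inventory: 31 @ $15 + 355 @ $17 = $6,500

Ending inventory = $6,500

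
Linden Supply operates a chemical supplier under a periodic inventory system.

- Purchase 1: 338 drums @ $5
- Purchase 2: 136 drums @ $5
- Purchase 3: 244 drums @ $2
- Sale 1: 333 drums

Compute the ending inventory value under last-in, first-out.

Sale 1 (333) [LIFO — newest first]: 244 @ $2 + 89 @ $5 = $933
Ending inventory: 338 @ $5 + 47 @ $5 = $1,925

Ending inventory = $1,925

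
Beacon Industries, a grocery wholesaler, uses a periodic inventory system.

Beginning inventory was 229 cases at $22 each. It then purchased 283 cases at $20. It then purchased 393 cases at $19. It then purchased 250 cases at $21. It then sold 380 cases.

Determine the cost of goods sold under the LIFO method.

Sale 1 (380) [LIFO — newest first]: 250 @ $21 + 130 @ $19 = $7,720
Ending inventory: 229 @ $22 + 283 @ $20 + 263 @ $19 = $15,695
Check: goods available $23,415 = COGS $7,720 + ending $15,695

COGS = $7,720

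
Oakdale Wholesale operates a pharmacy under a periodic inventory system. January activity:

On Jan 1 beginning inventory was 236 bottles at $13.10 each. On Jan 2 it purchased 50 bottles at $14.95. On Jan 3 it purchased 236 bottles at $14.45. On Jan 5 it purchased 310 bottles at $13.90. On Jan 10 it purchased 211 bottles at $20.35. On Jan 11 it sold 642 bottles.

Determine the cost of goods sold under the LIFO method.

COGS = $10,351.30

Jan 11, 642 sold [LIFO — newest first]: 211 @ $20.35 + 310 @ $13.90 + 121 @ $14.45 = $10,351.30
Ending inventory: 236 @ $13.10 + 50 @ $14.95 + 115 @ $14.45 = $5,500.85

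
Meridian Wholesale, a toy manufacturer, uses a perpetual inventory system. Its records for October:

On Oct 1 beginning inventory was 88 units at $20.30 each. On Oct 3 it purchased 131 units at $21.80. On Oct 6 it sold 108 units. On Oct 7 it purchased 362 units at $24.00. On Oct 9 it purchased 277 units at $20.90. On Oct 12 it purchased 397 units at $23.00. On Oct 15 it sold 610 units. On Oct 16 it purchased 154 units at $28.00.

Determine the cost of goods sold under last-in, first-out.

COGS = $15,937.10

Oct 6, 108 sold [LIFO — newest first]: 108 @ $21.80 = $2,354.40
Oct 15, 610 sold [LIFO — newest first]: 397 @ $23.00 + 213 @ $20.90 = $13,582.70
Total COGS = $2,354.40 + $13,582.70 = $15,937.10
Ending inventory: 88 @ $20.30 + 23 @ $21.80 + 362 @ $24.00 + 64 @ $20.90 + 154 @ $28.00 = $16,625.40
Check: goods available $32,562.50 = COGS $15,937.10 + ending $16,625.40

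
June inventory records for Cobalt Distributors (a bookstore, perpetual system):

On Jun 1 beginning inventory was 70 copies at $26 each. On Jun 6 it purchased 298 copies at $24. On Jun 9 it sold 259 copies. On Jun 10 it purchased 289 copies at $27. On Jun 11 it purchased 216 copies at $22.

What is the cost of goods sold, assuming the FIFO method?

COGS = $6,356

Jun 9, 259 sold [FIFO — oldest first]: 70 @ $26 + 189 @ $24 = $6,356
Ending inventory: 109 @ $24 + 289 @ $27 + 216 @ $22 = $15,171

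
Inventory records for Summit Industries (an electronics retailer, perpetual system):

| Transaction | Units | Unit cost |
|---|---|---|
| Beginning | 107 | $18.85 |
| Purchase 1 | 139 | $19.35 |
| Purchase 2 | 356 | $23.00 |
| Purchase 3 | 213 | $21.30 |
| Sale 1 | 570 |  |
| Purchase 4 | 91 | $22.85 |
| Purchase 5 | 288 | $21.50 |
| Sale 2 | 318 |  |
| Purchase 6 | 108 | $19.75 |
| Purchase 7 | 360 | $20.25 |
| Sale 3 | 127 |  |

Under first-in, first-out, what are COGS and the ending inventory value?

COGS = $21,854.35; ending inventory = $13,271.50

Sale 1 (570) [FIFO — oldest first]: 107 @ $18.85 + 139 @ $19.35 + 324 @ $23.00 = $12,158.60
Sale 2 (318) [FIFO — oldest first]: 32 @ $23.00 + 213 @ $21.30 + 73 @ $22.85 = $6,940.95
Sale 3 (127) [FIFO — oldest first]: 18 @ $22.85 + 109 @ $21.50 = $2,754.80
Total COGS = $12,158.60 + $6,940.95 + $2,754.80 = $21,854.35
Ending inventory: 179 @ $21.50 + 108 @ $19.75 + 360 @ $20.25 = $13,271.50
Check: goods available $35,125.85 = COGS $21,854.35 + ending $13,271.50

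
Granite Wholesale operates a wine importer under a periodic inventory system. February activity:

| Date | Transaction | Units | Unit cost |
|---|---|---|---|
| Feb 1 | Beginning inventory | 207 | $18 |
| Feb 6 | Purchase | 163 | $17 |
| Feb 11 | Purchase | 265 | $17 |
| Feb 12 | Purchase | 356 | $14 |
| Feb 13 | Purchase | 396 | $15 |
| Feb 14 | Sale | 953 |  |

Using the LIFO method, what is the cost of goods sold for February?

COGS = $14,341

Feb 14, 953 sold [LIFO — newest first]: 396 @ $15 + 356 @ $14 + 201 @ $17 = $14,341
Ending inventory: 207 @ $18 + 163 @ $17 + 64 @ $17 = $7,585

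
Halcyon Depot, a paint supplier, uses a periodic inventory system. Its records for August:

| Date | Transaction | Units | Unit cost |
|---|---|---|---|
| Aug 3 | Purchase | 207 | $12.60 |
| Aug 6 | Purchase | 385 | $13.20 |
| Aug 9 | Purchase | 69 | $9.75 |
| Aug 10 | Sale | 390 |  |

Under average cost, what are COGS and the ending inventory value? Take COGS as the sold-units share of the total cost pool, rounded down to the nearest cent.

Aug 10, sell 390: 390/661 × $8,362.95 → $4,934.26
Ending inventory (cost pool remaining) = $3,428.69
Check: goods available $8,362.95 = COGS $4,934.26 + ending $3,428.69

COGS = $4,934.26; ending inventory = $3,428.69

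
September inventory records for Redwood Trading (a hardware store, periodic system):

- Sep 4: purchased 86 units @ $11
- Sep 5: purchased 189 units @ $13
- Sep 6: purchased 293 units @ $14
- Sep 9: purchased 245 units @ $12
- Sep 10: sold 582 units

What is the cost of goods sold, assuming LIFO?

COGS = $7,614

Sep 10, 582 sold [LIFO — newest first]: 245 @ $12 + 293 @ $14 + 44 @ $13 = $7,614
Ending inventory: 86 @ $11 + 145 @ $13 = $2,831
Check: goods available $10,445 = COGS $7,614 + ending $2,831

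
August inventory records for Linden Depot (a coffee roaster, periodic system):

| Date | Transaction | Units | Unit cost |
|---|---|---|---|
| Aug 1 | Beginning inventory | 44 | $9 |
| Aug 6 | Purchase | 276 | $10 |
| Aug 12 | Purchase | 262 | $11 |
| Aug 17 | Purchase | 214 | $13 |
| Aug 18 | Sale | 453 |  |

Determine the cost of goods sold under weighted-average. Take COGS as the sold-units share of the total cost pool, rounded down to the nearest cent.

Aug 18, sell 453: 453/796 × $8,820.00 → $5,019.42
Ending inventory (cost pool remaining) = $3,800.58
Check: goods available $8,820.00 = COGS $5,019.42 + ending $3,800.58

COGS = $5,019.42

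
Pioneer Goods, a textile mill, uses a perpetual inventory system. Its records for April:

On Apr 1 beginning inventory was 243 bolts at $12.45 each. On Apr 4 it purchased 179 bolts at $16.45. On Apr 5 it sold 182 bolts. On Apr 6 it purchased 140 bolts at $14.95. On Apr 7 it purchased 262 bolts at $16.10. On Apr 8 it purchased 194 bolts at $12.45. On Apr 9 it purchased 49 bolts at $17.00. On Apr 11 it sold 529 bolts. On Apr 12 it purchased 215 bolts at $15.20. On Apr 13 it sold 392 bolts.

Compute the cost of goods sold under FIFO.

COGS = $16,076.60

Apr 5, 182 sold [FIFO — oldest first]: 182 @ $12.45 = $2,265.90
Apr 11, 529 sold [FIFO — oldest first]: 61 @ $12.45 + 179 @ $16.45 + 140 @ $14.95 + 149 @ $16.10 = $8,195.90
Apr 13, 392 sold [FIFO — oldest first]: 113 @ $16.10 + 194 @ $12.45 + 49 @ $17.00 + 36 @ $15.20 = $5,614.80
Total COGS = $2,265.90 + $8,195.90 + $5,614.80 = $16,076.60
Ending inventory: 179 @ $15.20 = $2,720.80
Check: goods available $18,797.40 = COGS $16,076.60 + ending $2,720.80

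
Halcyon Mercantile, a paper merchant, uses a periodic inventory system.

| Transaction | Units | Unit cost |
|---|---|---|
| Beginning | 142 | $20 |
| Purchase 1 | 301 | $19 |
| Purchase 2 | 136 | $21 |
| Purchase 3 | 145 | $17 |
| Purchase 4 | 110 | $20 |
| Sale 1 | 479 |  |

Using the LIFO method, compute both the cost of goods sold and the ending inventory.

Sale 1 (479) [LIFO — newest first]: 110 @ $20 + 145 @ $17 + 136 @ $21 + 88 @ $19 = $9,193
Ending inventory: 142 @ $20 + 213 @ $19 = $6,887
Check: goods available $16,080 = COGS $9,193 + ending $6,887

COGS = $9,193; ending inventory = $6,887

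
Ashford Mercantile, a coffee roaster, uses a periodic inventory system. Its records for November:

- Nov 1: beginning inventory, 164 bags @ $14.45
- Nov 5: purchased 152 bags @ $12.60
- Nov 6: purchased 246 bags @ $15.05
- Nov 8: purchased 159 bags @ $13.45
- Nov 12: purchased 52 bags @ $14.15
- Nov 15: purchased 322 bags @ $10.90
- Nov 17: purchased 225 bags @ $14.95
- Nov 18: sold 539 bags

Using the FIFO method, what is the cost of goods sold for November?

COGS = $7,641.15

Nov 18, 539 sold [FIFO — oldest first]: 164 @ $14.45 + 152 @ $12.60 + 223 @ $15.05 = $7,641.15
Ending inventory: 23 @ $15.05 + 159 @ $13.45 + 52 @ $14.15 + 322 @ $10.90 + 225 @ $14.95 = $10,094.05
Check: goods available $17,735.20 = COGS $7,641.15 + ending $10,094.05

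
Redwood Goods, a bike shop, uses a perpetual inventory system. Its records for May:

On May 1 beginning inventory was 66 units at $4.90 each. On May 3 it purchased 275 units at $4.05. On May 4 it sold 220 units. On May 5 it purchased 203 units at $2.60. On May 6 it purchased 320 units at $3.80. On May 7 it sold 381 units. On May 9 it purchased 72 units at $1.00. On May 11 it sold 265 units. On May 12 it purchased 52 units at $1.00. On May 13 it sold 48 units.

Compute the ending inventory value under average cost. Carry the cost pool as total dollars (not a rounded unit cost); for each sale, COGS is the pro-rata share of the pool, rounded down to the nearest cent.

Ending inventory = $157.33

After May 1: 66 on hand, pool $323.40 (≈ $4.9000 each)
After May 3: 341 on hand, pool $1,437.15 (≈ $4.2145 each)
May 4, sell 220: 220/341 × $1,437.15 → $927.19
After May 5: 324 on hand, pool $1,037.76 (≈ $3.2030 each)
After May 6: 644 on hand, pool $2,253.76 (≈ $3.4996 each)
May 7, sell 381: 381/644 × $2,253.76 → $1,333.35
After May 9: 335 on hand, pool $992.41 (≈ $2.9624 each)
May 11, sell 265: 265/335 × $992.41 → $785.04
After May 12: 122 on hand, pool $259.37 (≈ $2.1260 each)
May 13, sell 48: 48/122 × $259.37 → $102.04
Total COGS = $927.19 + $1,333.35 + $785.04 + $102.04 = $3,147.62
Ending inventory (cost pool remaining) = $157.33
Check: goods available $3,304.95 = COGS $3,147.62 + ending $157.33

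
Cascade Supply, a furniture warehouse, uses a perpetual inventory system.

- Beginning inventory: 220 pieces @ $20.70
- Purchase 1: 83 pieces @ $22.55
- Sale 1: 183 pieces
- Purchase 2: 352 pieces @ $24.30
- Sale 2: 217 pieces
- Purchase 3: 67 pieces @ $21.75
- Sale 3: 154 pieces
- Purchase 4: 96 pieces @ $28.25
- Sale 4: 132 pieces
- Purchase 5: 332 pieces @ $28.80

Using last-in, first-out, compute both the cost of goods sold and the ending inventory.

COGS = $16,372.90; ending inventory = $12,337.20

Sale 1 (183) [LIFO — newest first]: 83 @ $22.55 + 100 @ $20.70 = $3,941.65
Sale 2 (217) [LIFO — newest first]: 217 @ $24.30 = $5,273.10
Sale 3 (154) [LIFO — newest first]: 67 @ $21.75 + 87 @ $24.30 = $3,571.35
Sale 4 (132) [LIFO — newest first]: 96 @ $28.25 + 36 @ $24.30 = $3,586.80
Total COGS = $3,941.65 + $5,273.10 + $3,571.35 + $3,586.80 = $16,372.90
Ending inventory: 120 @ $20.70 + 12 @ $24.30 + 332 @ $28.80 = $12,337.20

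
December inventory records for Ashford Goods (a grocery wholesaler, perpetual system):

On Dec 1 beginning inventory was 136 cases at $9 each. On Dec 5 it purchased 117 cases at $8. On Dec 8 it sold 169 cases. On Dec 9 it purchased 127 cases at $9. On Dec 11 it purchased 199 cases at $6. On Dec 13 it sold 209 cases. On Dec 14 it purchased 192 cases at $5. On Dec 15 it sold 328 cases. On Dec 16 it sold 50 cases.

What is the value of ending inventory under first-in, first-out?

Dec 8, 169 sold [FIFO — oldest first]: 136 @ $9 + 33 @ $8 = $1,488
Dec 13, 209 sold [FIFO — oldest first]: 84 @ $8 + 125 @ $9 = $1,797
Dec 15, 328 sold [FIFO — oldest first]: 2 @ $9 + 199 @ $6 + 127 @ $5 = $1,847
Dec 16, 50 sold [FIFO — oldest first]: 50 @ $5 = $250
Total COGS = $1,488 + $1,797 + $1,847 + $250 = $5,382
Ending inventory: 15 @ $5 = $75
Check: goods available $5,457 = COGS $5,382 + ending $75

Ending inventory = $75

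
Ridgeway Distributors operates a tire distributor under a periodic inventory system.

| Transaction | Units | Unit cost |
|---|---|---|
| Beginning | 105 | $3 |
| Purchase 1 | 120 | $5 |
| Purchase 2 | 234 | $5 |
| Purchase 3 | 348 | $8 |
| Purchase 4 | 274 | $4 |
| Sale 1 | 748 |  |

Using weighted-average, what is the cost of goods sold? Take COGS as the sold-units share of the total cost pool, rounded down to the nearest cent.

Sale 1, sell 748: 748/1081 × $5,965.00 → $4,127.49
Ending inventory (cost pool remaining) = $1,837.51
Check: goods available $5,965.00 = COGS $4,127.49 + ending $1,837.51

COGS = $4,127.49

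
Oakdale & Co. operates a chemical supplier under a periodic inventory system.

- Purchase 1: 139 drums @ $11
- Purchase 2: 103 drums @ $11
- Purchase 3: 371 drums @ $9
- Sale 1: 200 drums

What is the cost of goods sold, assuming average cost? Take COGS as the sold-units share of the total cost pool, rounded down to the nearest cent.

Sale 1, sell 200: 200/613 × $6,001.00 → $1,957.91
Ending inventory (cost pool remaining) = $4,043.09
Check: goods available $6,001.00 = COGS $1,957.91 + ending $4,043.09

COGS = $1,957.91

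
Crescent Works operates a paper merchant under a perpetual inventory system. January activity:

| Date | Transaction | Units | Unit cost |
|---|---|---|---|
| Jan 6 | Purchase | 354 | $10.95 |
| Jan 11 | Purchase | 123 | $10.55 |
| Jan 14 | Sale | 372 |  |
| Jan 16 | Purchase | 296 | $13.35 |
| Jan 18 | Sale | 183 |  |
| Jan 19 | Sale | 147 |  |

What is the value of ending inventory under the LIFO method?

Jan 14, 372 sold [LIFO — newest first]: 123 @ $10.55 + 249 @ $10.95 = $4,024.20
Jan 18, 183 sold [LIFO — newest first]: 183 @ $13.35 = $2,443.05
Jan 19, 147 sold [LIFO — newest first]: 113 @ $13.35 + 34 @ $10.95 = $1,880.85
Total COGS = $4,024.20 + $2,443.05 + $1,880.85 = $8,348.10
Ending inventory: 71 @ $10.95 = $777.45
Check: goods available $9,125.55 = COGS $8,348.10 + ending $777.45

Ending inventory = $777.45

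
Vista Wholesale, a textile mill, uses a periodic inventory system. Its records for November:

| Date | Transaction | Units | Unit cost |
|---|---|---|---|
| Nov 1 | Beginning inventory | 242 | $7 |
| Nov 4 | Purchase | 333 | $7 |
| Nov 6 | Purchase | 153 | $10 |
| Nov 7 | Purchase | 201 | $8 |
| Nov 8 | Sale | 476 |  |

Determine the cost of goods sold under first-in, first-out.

COGS = $3,332

Nov 8, 476 sold [FIFO — oldest first]: 242 @ $7 + 234 @ $7 = $3,332
Ending inventory: 99 @ $7 + 153 @ $10 + 201 @ $8 = $3,831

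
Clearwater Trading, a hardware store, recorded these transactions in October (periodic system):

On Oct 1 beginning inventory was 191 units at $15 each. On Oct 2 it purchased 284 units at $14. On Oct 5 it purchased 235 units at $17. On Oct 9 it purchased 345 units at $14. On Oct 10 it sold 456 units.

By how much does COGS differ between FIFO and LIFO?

$142

FIFO COGS: 191 @ $15 + 265 @ $14 = $6,575
LIFO COGS: 345 @ $14 + 111 @ $17 = $6,717
Difference = |$6,575 − $6,717| = $142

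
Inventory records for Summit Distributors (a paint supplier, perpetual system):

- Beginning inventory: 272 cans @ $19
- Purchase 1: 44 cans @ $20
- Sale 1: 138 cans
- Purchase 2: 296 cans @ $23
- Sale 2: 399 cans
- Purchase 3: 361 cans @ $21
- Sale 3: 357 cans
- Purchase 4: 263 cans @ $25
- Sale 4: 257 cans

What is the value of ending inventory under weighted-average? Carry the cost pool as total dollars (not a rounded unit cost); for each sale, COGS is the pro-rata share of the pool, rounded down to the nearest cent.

Ending inventory = $2,048.33

After Beginning: 272 on hand, pool $5,168.00 (≈ $19.0000 each)
After Purchase 1: 316 on hand, pool $6,048.00 (≈ $19.1392 each)
Sale 1, sell 138: 138/316 × $6,048.00 → $2,641.21
After Purchase 2: 474 on hand, pool $10,214.79 (≈ $21.5502 each)
Sale 2, sell 399: 399/474 × $10,214.79 → $8,598.52
After Purchase 3: 436 on hand, pool $9,197.27 (≈ $21.0947 each)
Sale 3, sell 357: 357/436 × $9,197.27 → $7,530.79
After Purchase 4: 342 on hand, pool $8,241.48 (≈ $24.0979 each)
Sale 4, sell 257: 257/342 × $8,241.48 → $6,193.15
Total COGS = $2,641.21 + $8,598.52 + $7,530.79 + $6,193.15 = $24,963.67
Ending inventory (cost pool remaining) = $2,048.33
Check: goods available $27,012.00 = COGS $24,963.67 + ending $2,048.33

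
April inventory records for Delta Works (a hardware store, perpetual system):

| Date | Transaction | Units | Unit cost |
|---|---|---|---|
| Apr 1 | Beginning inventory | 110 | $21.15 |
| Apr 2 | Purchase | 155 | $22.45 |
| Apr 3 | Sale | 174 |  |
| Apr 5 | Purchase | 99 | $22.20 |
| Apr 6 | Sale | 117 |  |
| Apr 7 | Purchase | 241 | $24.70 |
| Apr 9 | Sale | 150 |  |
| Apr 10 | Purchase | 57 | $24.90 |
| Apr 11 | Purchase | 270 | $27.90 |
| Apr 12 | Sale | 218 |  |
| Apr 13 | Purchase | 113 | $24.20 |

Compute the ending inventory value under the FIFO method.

Apr 3, 174 sold [FIFO — oldest first]: 110 @ $21.15 + 64 @ $22.45 = $3,763.30
Apr 6, 117 sold [FIFO — oldest first]: 91 @ $22.45 + 26 @ $22.20 = $2,620.15
Apr 9, 150 sold [FIFO — oldest first]: 73 @ $22.20 + 77 @ $24.70 = $3,522.50
Apr 12, 218 sold [FIFO — oldest first]: 164 @ $24.70 + 54 @ $24.90 = $5,395.40
Total COGS = $3,763.30 + $2,620.15 + $3,522.50 + $5,395.40 = $15,301.35
Ending inventory: 3 @ $24.90 + 270 @ $27.90 + 113 @ $24.20 = $10,342.30
Check: goods available $25,643.65 = COGS $15,301.35 + ending $10,342.30

Ending inventory = $10,342.30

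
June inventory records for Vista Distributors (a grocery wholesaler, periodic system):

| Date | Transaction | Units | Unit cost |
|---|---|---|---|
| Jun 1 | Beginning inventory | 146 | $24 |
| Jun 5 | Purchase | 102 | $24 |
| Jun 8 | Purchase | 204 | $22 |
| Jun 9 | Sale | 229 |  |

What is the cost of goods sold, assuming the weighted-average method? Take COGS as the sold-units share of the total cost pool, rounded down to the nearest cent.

COGS = $5,289.29

Jun 9, sell 229: 229/452 × $10,440.00 → $5,289.29
Ending inventory (cost pool remaining) = $5,150.71
Check: goods available $10,440.00 = COGS $5,289.29 + ending $5,150.71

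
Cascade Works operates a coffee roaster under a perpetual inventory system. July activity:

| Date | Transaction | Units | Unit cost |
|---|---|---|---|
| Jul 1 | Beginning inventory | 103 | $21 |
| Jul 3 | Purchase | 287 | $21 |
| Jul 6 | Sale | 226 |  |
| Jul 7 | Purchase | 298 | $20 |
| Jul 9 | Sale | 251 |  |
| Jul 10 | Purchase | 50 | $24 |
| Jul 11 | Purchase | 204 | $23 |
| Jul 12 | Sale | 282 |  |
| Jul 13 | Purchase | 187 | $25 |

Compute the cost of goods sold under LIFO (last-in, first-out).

Jul 6, 226 sold [LIFO — newest first]: 226 @ $21 = $4,746
Jul 9, 251 sold [LIFO — newest first]: 251 @ $20 = $5,020
Jul 12, 282 sold [LIFO — newest first]: 204 @ $23 + 50 @ $24 + 28 @ $20 = $6,452
Total COGS = $4,746 + $5,020 + $6,452 = $16,218
Ending inventory: 103 @ $21 + 61 @ $21 + 19 @ $20 + 187 @ $25 = $8,499

COGS = $16,218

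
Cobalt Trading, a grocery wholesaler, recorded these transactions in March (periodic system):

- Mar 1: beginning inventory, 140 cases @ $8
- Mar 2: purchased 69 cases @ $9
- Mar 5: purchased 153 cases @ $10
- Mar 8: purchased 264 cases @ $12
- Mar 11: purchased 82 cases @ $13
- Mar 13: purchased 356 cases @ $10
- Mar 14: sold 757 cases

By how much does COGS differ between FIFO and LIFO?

$349

FIFO COGS: 140 @ $8 + 69 @ $9 + 153 @ $10 + 264 @ $12 + 82 @ $13 + 49 @ $10 = $7,995
LIFO COGS: 356 @ $10 + 82 @ $13 + 264 @ $12 + 55 @ $10 = $8,344
Difference = |$7,995 − $8,344| = $349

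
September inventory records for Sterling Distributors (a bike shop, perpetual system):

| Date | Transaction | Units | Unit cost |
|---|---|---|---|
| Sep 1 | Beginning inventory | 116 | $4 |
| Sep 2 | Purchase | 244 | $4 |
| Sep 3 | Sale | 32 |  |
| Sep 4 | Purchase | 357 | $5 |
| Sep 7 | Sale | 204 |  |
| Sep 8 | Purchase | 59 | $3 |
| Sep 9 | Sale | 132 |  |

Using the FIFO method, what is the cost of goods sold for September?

Sep 3, 32 sold [FIFO — oldest first]: 32 @ $4 = $128
Sep 7, 204 sold [FIFO — oldest first]: 84 @ $4 + 120 @ $4 = $816
Sep 9, 132 sold [FIFO — oldest first]: 124 @ $4 + 8 @ $5 = $536
Total COGS = $128 + $816 + $536 = $1,480
Ending inventory: 349 @ $5 + 59 @ $3 = $1,922

COGS = $1,480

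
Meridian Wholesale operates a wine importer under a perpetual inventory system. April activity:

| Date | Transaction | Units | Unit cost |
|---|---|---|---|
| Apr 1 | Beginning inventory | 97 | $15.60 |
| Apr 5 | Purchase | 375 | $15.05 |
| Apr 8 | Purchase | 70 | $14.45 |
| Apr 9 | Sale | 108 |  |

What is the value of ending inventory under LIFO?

Apr 9, 108 sold [LIFO — newest first]: 70 @ $14.45 + 38 @ $15.05 = $1,583.40
Ending inventory: 97 @ $15.60 + 337 @ $15.05 = $6,585.05

Ending inventory = $6,585.05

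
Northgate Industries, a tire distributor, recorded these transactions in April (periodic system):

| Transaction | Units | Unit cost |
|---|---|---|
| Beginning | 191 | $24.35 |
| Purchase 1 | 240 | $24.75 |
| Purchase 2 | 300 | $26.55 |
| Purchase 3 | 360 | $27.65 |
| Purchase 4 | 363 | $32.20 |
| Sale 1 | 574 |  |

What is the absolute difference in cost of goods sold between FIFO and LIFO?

FIFO COGS: 191 @ $24.35 + 240 @ $24.75 + 143 @ $26.55 = $14,387.50
LIFO COGS: 363 @ $32.20 + 211 @ $27.65 = $17,522.75
Difference = |$14,387.50 − $17,522.75| = $3,135.25

$3,135.25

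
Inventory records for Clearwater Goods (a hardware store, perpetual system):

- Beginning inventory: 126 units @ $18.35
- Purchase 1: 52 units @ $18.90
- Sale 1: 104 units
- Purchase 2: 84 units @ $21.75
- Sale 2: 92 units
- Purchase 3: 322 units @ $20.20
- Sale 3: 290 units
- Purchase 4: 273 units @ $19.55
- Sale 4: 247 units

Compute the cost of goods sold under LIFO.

COGS = $14,597.65

Sale 1 (104) [LIFO — newest first]: 52 @ $18.90 + 52 @ $18.35 = $1,937.00
Sale 2 (92) [LIFO — newest first]: 84 @ $21.75 + 8 @ $18.35 = $1,973.80
Sale 3 (290) [LIFO — newest first]: 290 @ $20.20 = $5,858.00
Sale 4 (247) [LIFO — newest first]: 247 @ $19.55 = $4,828.85
Total COGS = $1,937.00 + $1,973.80 + $5,858.00 + $4,828.85 = $14,597.65
Ending inventory: 66 @ $18.35 + 32 @ $20.20 + 26 @ $19.55 = $2,365.80
Check: goods available $16,963.45 = COGS $14,597.65 + ending $2,365.80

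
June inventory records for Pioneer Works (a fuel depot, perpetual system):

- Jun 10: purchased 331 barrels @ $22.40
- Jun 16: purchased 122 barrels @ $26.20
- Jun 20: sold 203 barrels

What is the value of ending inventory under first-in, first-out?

Ending inventory = $6,063.60

Jun 20, 203 sold [FIFO — oldest first]: 203 @ $22.40 = $4,547.20
Ending inventory: 128 @ $22.40 + 122 @ $26.20 = $6,063.60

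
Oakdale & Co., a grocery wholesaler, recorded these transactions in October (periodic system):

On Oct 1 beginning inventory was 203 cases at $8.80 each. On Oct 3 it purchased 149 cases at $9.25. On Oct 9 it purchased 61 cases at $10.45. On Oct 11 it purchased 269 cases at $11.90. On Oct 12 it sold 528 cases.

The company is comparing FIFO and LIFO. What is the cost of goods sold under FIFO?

FIFO COGS: 203 @ $8.80 + 149 @ $9.25 + 61 @ $10.45 + 115 @ $11.90 = $5,170.60
LIFO COGS: 269 @ $11.90 + 61 @ $10.45 + 149 @ $9.25 + 49 @ $8.80 = $5,648.00

COGS = $5,170.60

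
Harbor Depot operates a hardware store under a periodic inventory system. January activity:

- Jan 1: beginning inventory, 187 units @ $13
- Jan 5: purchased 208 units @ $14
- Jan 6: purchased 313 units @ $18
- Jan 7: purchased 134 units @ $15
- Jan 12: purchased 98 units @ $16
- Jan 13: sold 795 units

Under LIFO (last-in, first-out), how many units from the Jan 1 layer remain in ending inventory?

Jan 13, 795 sold [LIFO — newest first]: 98 @ $16 + 134 @ $15 + 313 @ $18 + 208 @ $14 + 42 @ $13 = $12,670
Ending inventory: 145 @ $13 = $1,885
Check: goods available $14,555 = COGS $12,670 + ending $1,885

145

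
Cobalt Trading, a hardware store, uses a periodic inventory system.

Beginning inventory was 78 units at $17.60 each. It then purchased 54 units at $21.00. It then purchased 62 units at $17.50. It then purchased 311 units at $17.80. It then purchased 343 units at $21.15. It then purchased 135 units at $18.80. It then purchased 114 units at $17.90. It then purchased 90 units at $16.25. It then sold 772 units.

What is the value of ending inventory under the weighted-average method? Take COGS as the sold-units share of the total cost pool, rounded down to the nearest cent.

Ending inventory = $7,839.61

Sale 1, sell 772: 772/1187 × $22,423.15 → $14,583.54
Ending inventory (cost pool remaining) = $7,839.61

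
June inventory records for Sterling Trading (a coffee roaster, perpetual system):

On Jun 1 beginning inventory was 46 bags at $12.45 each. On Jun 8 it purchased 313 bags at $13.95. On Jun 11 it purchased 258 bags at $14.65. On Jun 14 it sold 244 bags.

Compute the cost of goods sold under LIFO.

Jun 14, 244 sold [LIFO — newest first]: 244 @ $14.65 = $3,574.60
Ending inventory: 46 @ $12.45 + 313 @ $13.95 + 14 @ $14.65 = $5,144.15

COGS = $3,574.60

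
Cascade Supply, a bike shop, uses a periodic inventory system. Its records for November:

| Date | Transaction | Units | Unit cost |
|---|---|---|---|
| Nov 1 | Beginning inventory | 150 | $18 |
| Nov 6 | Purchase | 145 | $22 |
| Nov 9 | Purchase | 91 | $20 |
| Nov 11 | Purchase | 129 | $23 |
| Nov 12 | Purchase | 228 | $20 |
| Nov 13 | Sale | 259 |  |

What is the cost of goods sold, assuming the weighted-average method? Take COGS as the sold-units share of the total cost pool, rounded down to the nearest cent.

Nov 13, sell 259: 259/743 × $15,237.00 → $5,311.41
Ending inventory (cost pool remaining) = $9,925.59

COGS = $5,311.41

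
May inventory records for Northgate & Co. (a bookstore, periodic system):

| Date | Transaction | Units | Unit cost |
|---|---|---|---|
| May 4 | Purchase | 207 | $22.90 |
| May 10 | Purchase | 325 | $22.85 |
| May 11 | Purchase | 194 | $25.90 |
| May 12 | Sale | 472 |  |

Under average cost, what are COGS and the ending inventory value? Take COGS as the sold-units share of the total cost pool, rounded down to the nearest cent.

May 12, sell 472: 472/726 × $17,191.15 → $11,176.61
Ending inventory (cost pool remaining) = $6,014.54

COGS = $11,176.61; ending inventory = $6,014.54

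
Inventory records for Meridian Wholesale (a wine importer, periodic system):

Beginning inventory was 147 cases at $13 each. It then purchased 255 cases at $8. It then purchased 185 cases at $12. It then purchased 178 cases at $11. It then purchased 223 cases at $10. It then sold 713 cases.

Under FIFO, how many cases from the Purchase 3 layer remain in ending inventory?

Sale 1 (713) [FIFO — oldest first]: 147 @ $13 + 255 @ $8 + 185 @ $12 + 126 @ $11 = $7,557
Ending inventory: 52 @ $11 + 223 @ $10 = $2,802

52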